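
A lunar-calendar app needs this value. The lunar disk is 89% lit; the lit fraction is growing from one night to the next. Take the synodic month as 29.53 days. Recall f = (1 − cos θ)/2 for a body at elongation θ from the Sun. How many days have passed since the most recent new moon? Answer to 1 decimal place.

Invert f = (1 − cos θ)/2 to get cos θ = 1 − 2(0.89) = -0.780, hence θ₀ = arccos -0.780 = 141.3°.
Waxing ⇒ before full, so θ = 141.3°.
At 360°/29.53 d per day, 141.3° corresponds to 11.59 days.

11.6 days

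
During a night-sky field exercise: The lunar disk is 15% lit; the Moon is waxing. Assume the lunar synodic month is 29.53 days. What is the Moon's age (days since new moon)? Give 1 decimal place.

cos θ = 1 − 2f = 0.700, giving a principal value of 45.6°.
The Moon is waxing (0°–180°), so θ = 45.6° directly.
That fraction of the synodic month is 45.6/360 × 29.53 d ≈ 3.74 d.

3.7 days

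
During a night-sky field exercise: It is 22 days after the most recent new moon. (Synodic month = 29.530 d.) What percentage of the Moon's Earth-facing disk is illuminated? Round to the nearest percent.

52%

Elongation θ = 360° × 22/29.530 ≈ 268.2°.
Illuminated fraction = (1 − cos 268.2°)/2 = (1 − (-0.031))/2 ≈ 0.516, so 52%.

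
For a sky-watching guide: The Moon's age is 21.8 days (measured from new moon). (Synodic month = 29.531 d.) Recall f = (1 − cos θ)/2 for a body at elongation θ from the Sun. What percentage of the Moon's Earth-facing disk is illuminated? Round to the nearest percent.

54%

The Moon has covered 21.8/29.531 of its cycle, so θ ≈ 360° × 21.8/29.531 = 265.8°.
Illuminated fraction = (1 − cos 265.8°)/2 = (1 − (-0.074))/2 ≈ 0.537, so 54%.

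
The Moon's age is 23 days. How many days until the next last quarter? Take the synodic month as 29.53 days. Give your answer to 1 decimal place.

Last quarter occurs at elongation 270°, i.e. at age 29.53 × 270/360 = 22.148 d.
Already past this cycle's last quarter; the next is at 22.148 + 29.53 = 51.678 d, so 51.678 − 23 = 28.678 days.

28.7 days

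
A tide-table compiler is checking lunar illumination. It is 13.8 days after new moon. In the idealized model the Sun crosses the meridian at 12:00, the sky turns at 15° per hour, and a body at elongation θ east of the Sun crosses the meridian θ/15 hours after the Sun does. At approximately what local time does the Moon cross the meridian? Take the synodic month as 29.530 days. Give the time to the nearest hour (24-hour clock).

The Moon has covered 13.8/29.530 of its cycle, so θ ≈ 360° × 13.8/29.530 = 168.2°.
At 15° of sky rotation per hour, 168.2° corresponds to a 11.22 h lag.
12:00 + 11.22 h ≈ 23:13 → 23:00 to the nearest hour.

23:00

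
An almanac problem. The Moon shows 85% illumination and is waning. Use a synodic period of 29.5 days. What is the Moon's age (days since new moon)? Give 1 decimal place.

From f = (1 − cos θ)/2: cos θ = 1 − 2×0.85 = -0.700; arccos → 134.4°.
A waning Moon lies in 180°–360°, so θ = 360° − 134.4° = 225.6°.
At 360°/29.5 d per day, 225.6° corresponds to 18.48 days.

18.5 days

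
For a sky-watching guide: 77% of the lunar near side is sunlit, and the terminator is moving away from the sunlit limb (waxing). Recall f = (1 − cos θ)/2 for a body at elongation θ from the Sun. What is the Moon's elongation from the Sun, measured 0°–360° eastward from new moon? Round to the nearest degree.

cos θ = 1 − 2f = -0.540, giving a principal value of 122.7°.
Before full moon the principal value applies: θ = 122.7°.

123°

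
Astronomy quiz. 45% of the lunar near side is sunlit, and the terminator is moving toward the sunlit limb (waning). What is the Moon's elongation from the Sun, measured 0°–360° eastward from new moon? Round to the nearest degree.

276°

From f = (1 − cos θ)/2: cos θ = 1 − 2×0.45 = 0.100; arccos → 84.3°.
Since the Moon is past full (waning), take the reflex angle: θ = 360° − 84.3° = 275.7°.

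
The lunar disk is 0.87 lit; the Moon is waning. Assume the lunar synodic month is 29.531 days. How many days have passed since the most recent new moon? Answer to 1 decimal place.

cos θ = 1 − 2f = -0.740, giving a principal value of 137.7°.
A waning Moon lies in 180°–360°, so θ = 360° − 137.7° = 222.3°.
That fraction of the synodic month is 222.3/360 × 29.531 d ≈ 18.23 d.

18.2 days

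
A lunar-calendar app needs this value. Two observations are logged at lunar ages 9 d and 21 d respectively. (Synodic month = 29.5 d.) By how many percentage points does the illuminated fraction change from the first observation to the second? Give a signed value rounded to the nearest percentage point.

First observation: θ = 360°·9/29.5 = 109.8°, so f = 0.670.
Second observation: θ = 256.3°, f = 0.619.
Δf = 0.619 − 0.670 = -0.051, i.e. -5 pp.

-5 pp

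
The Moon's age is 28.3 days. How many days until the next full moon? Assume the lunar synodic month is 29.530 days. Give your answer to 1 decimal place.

16.0 days

Full moon occurs at elongation 180°, i.e. at age 29.530 × 180/360 = 14.765 d.
This lunation's full moon (14.765 d) has passed, so add one period: 44.295 − 28.3 = 15.995 days.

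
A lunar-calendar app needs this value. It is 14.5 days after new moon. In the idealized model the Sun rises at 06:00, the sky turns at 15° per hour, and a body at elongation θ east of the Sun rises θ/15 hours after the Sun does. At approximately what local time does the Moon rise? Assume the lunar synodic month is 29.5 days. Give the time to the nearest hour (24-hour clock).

Phase angle: θ = 360°·(14.5 d)/(29.5 d) = 176.9°.
The Moon trails the Sun by θ/15 = 176.9/15 ≈ 11.80 hours.
06:00 + 11.80 h ≈ 17:48 → 18:00 to the nearest hour.

18:00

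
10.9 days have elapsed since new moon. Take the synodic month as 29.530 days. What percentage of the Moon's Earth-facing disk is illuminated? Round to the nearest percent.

Elongation θ = 360° × 10.9/29.530 ≈ 132.9°.
Illuminated fraction = (1 − cos 132.9°)/2 = (1 − (-0.680))/2 ≈ 0.840, so 84%.

84%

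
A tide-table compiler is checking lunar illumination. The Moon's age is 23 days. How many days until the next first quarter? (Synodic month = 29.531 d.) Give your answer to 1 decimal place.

13.9 days

First quarter occurs at elongation 90°, i.e. at age 29.531 × 90/360 = 7.383 d.
This lunation's first quarter (7.383 d) has passed, so add one period: 36.914 − 23 = 13.914 days.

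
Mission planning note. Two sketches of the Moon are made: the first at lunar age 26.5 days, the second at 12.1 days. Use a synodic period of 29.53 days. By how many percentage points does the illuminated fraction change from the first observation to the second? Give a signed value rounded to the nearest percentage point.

First observation: θ = 360°·26.5/29.53 = 323.1°, so f = 0.100.
Second observation: θ = 147.5°, f = 0.922.
Δf = 0.922 − 0.100 = +0.821, i.e. +82 pp.

+82 pp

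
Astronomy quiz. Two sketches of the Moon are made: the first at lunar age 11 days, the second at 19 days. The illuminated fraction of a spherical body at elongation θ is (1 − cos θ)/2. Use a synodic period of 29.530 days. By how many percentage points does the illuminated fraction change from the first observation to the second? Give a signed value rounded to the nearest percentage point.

θ₁ = 360° × 11/29.530 = 134.1°, f₁ = (1 − cos θ₁)/2 = 0.848.
θ₂ = 360° × 19/29.530 = 231.6°, f₂ = (1 − cos θ₂)/2 = 0.810.
Change = f₂ − f₁ = -0.038 → -4 percentage points.

-4 percentage points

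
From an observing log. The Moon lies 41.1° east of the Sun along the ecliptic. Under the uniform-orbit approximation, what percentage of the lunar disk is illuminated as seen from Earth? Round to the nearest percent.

cos 41.1° = 0.754, so f = (1 − 0.754)/2 = 0.123, i.e. 12%.

12%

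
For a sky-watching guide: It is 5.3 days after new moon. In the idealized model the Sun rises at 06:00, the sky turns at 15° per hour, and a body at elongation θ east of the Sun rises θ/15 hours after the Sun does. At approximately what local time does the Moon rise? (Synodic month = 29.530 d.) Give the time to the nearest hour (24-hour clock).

10:00

Phase angle: θ = 360°·(5.3 d)/(29.530 d) = 64.6°.
Delay after the Sun = 64.6° / (15°/h) ≈ 4.31 h.
06:00 + 4.31 h ≈ 10:18 → 10:00 to the nearest hour.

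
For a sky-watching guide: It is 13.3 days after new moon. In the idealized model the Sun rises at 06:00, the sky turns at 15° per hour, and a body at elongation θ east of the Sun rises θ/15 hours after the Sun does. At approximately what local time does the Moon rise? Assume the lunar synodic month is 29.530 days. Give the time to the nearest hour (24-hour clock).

17:00

The Moon has covered 13.3/29.530 of its cycle, so θ ≈ 360° × 13.3/29.530 = 162.1°.
At 15° of sky rotation per hour, 162.1° corresponds to a 10.81 h lag.
06:00 + 10.81 h ≈ 16:49 → 17:00 to the nearest hour.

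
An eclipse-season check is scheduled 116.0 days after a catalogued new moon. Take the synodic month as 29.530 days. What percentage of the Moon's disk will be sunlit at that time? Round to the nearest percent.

Reduce mod P: 116.0 − 3×29.530 = 27.41 d into the current lunation.
Elongation θ = 360° × 27.41/29.530 ≈ 334.2°.
cos 334.2° = 0.900, so f = (1 − 0.900)/2 = 0.050, so 5%.

5%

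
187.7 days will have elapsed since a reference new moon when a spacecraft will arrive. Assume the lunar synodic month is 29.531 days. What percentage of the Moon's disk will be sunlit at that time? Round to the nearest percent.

Reduce mod P: 187.7 − 6×29.531 = 10.51 d into the current lunation.
The Moon has covered 10.51/29.531 of its cycle, so θ ≈ 360° × 10.51/29.531 = 128.2°.
With cos θ = (-0.618), the lit fraction is (1 − (-0.618))/2 ≈ 0.809, so 81%.

81%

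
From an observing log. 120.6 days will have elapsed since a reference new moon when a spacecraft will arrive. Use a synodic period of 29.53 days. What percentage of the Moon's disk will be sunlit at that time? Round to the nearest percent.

Reduce mod P: 120.6 − 4×29.53 = 2.48 d into the current lunation.
Elongation θ = 360° × 2.48/29.53 ≈ 30.2°.
cos 30.2° = 0.864, so f = (1 − 0.864)/2 = 0.068, so 7%.

7%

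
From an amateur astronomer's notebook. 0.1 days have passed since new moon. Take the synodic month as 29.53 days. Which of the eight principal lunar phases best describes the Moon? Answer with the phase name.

At 0.1/29.53 of the cycle, θ ≈ 1° — the new moon range.

new moon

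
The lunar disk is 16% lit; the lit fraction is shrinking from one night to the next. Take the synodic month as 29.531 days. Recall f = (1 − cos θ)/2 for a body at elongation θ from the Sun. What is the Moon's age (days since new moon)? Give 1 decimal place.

From f = (1 − cos θ)/2: cos θ = 1 − 2×0.16 = 0.680; arccos → 47.2°.
Since the Moon is past full (waning), take the reflex angle: θ = 360° − 47.2° = 312.8°.
That fraction of the synodic month is 312.8/360 × 29.531 d ≈ 25.66 d.

25.7 days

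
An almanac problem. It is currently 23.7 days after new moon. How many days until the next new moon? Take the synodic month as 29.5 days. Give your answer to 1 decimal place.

The next new moon completes the synodic month: 29.5 − 23.7 = 5.800 days.

5.8 days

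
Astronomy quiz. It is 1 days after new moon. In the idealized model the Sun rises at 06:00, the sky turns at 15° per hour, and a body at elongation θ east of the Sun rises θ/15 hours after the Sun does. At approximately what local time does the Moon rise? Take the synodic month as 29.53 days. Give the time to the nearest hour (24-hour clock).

07:00

The Moon has covered 1/29.53 of its cycle, so θ ≈ 360° × 1/29.53 = 12.2°.
At 15° of sky rotation per hour, 12.2° corresponds to a 0.81 h lag.
06:00 + 0.81 h ≈ 06:49 → 07:00 to the nearest hour.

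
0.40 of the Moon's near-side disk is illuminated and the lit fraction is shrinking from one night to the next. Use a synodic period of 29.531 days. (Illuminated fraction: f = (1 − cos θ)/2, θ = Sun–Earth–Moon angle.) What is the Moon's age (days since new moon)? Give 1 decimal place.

23.1 days

From f = (1 − cos θ)/2: cos θ = 1 − 2×0.40 = 0.200; arccos → 78.5°.
A waning Moon lies in 180°–360°, so θ = 360° − 78.5° = 281.5°.
Age = 29.531 × 281.5°/360° ≈ 23.09 days.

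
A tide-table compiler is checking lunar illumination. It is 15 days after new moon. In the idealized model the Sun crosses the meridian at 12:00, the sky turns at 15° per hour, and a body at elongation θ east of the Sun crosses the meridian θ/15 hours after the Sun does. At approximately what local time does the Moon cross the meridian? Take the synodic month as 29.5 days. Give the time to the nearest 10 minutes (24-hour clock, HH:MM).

00:10

The Moon has covered 15/29.5 of its cycle, so θ ≈ 360° × 15/29.5 = 183.1°.
The Moon trails the Sun by θ/15 = 183.1/15 ≈ 12.20 hours.
12:00 + 12.203 h ≈ 00:12 → 00:10 to the nearest ten minutes.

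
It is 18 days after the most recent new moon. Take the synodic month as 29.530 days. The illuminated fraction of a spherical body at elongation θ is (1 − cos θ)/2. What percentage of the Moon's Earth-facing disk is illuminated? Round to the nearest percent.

Phase angle: θ = 360°·(18 d)/(29.530 d) = 219.4°.
With cos θ = (-0.772), the lit fraction is (1 − (-0.772))/2 ≈ 0.886, so 89%.

89%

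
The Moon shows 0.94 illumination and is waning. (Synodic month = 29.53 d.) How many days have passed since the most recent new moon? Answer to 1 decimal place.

cos θ = 1 − 2f = -0.880, giving a principal value of 151.6°.
A waning Moon lies in 180°–360°, so θ = 360° − 151.6° = 208.4°.
At 360°/29.53 d per day, 208.4° corresponds to 17.09 days.

17.1 days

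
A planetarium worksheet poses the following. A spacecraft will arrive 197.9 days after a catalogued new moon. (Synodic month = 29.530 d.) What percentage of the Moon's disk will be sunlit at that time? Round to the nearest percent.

65%

197.9/29.530 = 6.702 lunations, so 6 complete cycles and 20.72 d into the next.
Phase angle: θ = 360°·(20.72 d)/(29.530 d) = 252.6°.
Illuminated fraction = (1 − cos 252.6°)/2 = (1 − (-0.299))/2 ≈ 0.650, so 65%.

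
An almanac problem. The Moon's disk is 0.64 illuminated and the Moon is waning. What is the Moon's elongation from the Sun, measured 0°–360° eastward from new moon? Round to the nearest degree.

254°

Invert f = (1 − cos θ)/2 to get cos θ = 1 − 2(0.64) = -0.280, hence θ₀ = arccos -0.280 = 106.3°.
A waning Moon lies in 180°–360°, so θ = 360° − 106.3° = 253.7°.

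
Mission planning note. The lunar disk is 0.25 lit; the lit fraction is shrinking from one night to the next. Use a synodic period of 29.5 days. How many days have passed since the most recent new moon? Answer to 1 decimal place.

From f = (1 − cos θ)/2: cos θ = 1 − 2×0.25 = 0.500; arccos → 60.0°.
Since the Moon is past full (waning), take the reflex angle: θ = 360° − 60.0° = 300.0°.
That fraction of the synodic month is 300.0/360 × 29.5 d ≈ 24.58 d.

24.6 days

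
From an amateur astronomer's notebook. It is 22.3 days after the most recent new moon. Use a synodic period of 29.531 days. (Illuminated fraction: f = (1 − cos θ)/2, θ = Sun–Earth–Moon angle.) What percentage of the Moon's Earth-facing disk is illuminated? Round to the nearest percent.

48%

The Moon has covered 22.3/29.531 of its cycle, so θ ≈ 360° × 22.3/29.531 = 271.8°.
Illuminated fraction = (1 − cos 271.8°)/2 = (1 − 0.032)/2 ≈ 0.484, so 48%.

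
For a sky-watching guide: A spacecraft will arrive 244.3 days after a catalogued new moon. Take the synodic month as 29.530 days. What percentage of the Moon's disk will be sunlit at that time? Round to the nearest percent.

57%

Reduce mod P: 244.3 − 8×29.530 = 8.06 d into the current lunation.
Elongation θ = 360° × 8.06/29.530 ≈ 98.3°.
With cos θ = (-0.144), the lit fraction is (1 − (-0.144))/2 ≈ 0.572, so 57%.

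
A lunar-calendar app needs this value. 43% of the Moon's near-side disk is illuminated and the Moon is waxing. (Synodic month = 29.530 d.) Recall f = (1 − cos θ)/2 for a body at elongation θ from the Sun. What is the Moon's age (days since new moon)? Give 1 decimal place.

cos θ = 1 − 2f = 0.140, giving a principal value of 82.0°.
The Moon is waxing (0°–180°), so θ = 82.0° directly.
That fraction of the synodic month is 82.0/360 × 29.530 d ≈ 6.72 d.

6.7 days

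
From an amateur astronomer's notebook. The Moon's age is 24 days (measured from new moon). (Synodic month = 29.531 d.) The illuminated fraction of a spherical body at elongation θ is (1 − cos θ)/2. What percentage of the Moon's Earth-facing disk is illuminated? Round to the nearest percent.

31%

The Moon has covered 24/29.531 of its cycle, so θ ≈ 360° × 24/29.531 = 292.6°.
cos 292.6° = 0.384, so f = (1 − 0.384)/2 = 0.308, so 31%.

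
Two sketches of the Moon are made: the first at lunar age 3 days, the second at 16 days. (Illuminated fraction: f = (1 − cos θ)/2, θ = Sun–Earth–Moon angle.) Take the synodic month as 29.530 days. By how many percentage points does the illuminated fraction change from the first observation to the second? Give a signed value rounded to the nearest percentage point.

θ₁ = 360° × 3/29.530 = 36.6°, f₁ = (1 − cos θ₁)/2 = 0.098.
θ₂ = 360° × 16/29.530 = 195.1°, f₂ = (1 − cos θ₂)/2 = 0.983.
Change = f₂ − f₁ = +0.884 → +88 percentage points.

+88 pp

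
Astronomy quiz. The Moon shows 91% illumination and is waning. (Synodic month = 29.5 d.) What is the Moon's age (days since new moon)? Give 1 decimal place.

17.6 days

From f = (1 − cos θ)/2: cos θ = 1 − 2×0.91 = -0.820; arccos → 145.1°.
Since the Moon is past full (waning), take the reflex angle: θ = 360° − 145.1° = 214.9°.
Age = 29.5 × 214.9°/360° ≈ 17.61 days.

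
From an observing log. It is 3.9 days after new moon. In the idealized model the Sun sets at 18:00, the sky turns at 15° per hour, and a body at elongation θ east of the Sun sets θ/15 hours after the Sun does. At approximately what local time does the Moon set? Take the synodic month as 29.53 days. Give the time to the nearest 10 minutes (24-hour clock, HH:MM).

The Moon has covered 3.9/29.53 of its cycle, so θ ≈ 360° × 3.9/29.53 = 47.5°.
Delay after the Sun = 47.5° / (15°/h) ≈ 3.17 h.
18:00 + 3.170 h ≈ 21:10 → 21:10 to the nearest ten minutes.

21:10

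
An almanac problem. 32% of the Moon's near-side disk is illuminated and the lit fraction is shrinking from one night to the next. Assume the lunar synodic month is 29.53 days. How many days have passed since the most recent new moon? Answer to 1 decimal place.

Invert f = (1 − cos θ)/2 to get cos θ = 1 − 2(0.32) = 0.360, hence θ₀ = arccos 0.360 = 68.9°.
Since the Moon is past full (waning), take the reflex angle: θ = 360° − 68.9° = 291.1°.
At 360°/29.53 d per day, 291.1° corresponds to 23.88 days.

23.9 days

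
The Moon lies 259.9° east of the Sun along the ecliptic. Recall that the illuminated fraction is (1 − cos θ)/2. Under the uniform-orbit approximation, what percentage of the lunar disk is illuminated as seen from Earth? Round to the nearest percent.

59%

cos 259.9° = (-0.175), so f = (1 − (-0.175))/2 = 0.588, i.e. 59%.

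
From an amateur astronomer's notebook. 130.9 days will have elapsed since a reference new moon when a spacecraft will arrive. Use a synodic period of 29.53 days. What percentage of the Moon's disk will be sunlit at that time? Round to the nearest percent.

Reduce mod P: 130.9 − 4×29.53 = 12.78 d into the current lunation.
Elongation θ = 360° × 12.78/29.53 ≈ 155.8°.
With cos θ = (-0.912), the lit fraction is (1 − (-0.912))/2 ≈ 0.956, so 96%.

96%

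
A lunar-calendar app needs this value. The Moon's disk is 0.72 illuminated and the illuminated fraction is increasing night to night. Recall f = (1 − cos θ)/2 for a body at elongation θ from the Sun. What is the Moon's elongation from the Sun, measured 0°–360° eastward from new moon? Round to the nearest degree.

From f = (1 − cos θ)/2: cos θ = 1 − 2×0.72 = -0.440; arccos → 116.1°.
The Moon is waxing (0°–180°), so θ = 116.1° directly.

116°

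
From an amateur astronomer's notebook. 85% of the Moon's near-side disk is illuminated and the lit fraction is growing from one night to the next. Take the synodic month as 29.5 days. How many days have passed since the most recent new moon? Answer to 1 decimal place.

11.0 days

cos θ = 1 − 2f = -0.700, giving a principal value of 134.4°.
Before full moon the principal value applies: θ = 134.4°.
That fraction of the synodic month is 134.4/360 × 29.5 d ≈ 11.02 d.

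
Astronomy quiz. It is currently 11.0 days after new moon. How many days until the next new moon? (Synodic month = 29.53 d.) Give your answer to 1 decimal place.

18.5 days

One full lunation from the last new moon is 29.53 d; remaining = 29.53 − 11.0 = 18.530 d.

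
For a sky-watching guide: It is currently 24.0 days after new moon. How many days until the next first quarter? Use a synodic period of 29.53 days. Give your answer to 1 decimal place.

First quarter is 0.25 of the way through the cycle: age 0.25 × 29.53 = 7.383 d.
This lunation's first quarter (7.383 d) has passed, so add one period: 36.913 − 24.0 = 12.913 days.

12.9 days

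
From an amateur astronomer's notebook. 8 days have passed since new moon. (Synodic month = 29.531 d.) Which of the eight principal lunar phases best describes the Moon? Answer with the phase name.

first quarter

θ ≈ 360° × 8/29.531 = 98°, which falls in the first quarter sector.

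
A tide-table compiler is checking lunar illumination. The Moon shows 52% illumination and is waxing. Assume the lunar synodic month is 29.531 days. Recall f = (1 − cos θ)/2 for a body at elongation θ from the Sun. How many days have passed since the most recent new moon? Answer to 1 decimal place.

From f = (1 − cos θ)/2: cos θ = 1 − 2×0.52 = -0.040; arccos → 92.3°.
Before full moon the principal value applies: θ = 92.3°.
That fraction of the synodic month is 92.3/360 × 29.531 d ≈ 7.57 d.

7.6 days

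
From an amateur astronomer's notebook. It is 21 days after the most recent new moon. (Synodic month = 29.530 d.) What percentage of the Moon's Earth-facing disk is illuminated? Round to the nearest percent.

Phase angle: θ = 360°·(21 d)/(29.530 d) = 256.0°.
With cos θ = (-0.242), the lit fraction is (1 − (-0.242))/2 ≈ 0.621, so 62%.

62%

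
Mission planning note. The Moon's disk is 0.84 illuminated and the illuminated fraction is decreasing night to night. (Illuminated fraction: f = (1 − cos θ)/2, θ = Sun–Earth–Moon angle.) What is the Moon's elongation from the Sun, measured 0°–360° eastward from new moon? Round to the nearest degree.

From f = (1 − cos θ)/2: cos θ = 1 − 2×0.84 = -0.680; arccos → 132.8°.
Waning ⇒ past full, so θ = 360° − 132.8° = 227.2°.

227°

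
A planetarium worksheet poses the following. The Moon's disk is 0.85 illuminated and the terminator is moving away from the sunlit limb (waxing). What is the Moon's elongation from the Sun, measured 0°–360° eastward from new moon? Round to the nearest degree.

cos θ = 1 − 2f = -0.700, giving a principal value of 134.4°.
Waxing ⇒ before full, so θ = 134.4°.

134°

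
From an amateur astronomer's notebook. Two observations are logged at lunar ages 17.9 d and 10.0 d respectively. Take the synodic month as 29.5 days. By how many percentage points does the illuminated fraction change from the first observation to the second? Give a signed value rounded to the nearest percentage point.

-13 pp

First observation: θ = 360°·17.9/29.5 = 218.4°, so f = 0.892.
Second observation: θ = 122.0°, f = 0.765.
Δf = 0.765 − 0.892 = -0.126, i.e. -13 pp.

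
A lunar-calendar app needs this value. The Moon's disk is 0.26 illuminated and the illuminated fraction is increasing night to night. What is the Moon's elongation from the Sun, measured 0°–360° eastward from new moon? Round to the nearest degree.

Invert f = (1 − cos θ)/2 to get cos θ = 1 − 2(0.26) = 0.480, hence θ₀ = arccos 0.480 = 61.3°.
The Moon is waxing (0°–180°), so θ = 61.3° directly.

61°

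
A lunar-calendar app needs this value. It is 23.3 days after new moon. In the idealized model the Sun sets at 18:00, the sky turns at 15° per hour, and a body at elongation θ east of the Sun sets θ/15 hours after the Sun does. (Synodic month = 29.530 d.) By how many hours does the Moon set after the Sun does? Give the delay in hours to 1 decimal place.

Phase angle: θ = 360°·(23.3 d)/(29.530 d) = 284.1°.
At 15° of sky rotation per hour, 284.1° corresponds to a 18.94 h lag.
So the Moon sets 18.94 h after the Sun.

18.9 h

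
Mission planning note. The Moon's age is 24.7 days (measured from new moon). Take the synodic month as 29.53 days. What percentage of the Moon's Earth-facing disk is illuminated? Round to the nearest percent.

24%

Phase angle: θ = 360°·(24.7 d)/(29.53 d) = 301.1°.
With cos θ = 0.517, the lit fraction is (1 − 0.517)/2 ≈ 0.242, so 24%.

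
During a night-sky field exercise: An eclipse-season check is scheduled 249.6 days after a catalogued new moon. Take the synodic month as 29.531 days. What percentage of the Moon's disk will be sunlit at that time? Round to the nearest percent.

98%

Reduce mod P: 249.6 − 8×29.531 = 13.35 d into the current lunation.
Elongation θ = 360° × 13.35/29.531 ≈ 162.8°.
With cos θ = (-0.955), the lit fraction is (1 − (-0.955))/2 ≈ 0.978, so 98%.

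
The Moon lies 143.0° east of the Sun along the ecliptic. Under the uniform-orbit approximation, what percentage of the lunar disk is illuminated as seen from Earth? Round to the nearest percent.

90%

Half-versine of 143.0°: (1 − (-0.799))/2 = 0.899, i.e. 90%.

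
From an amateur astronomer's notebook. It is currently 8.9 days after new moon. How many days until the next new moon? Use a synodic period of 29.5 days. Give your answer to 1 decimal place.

20.6 days

The next new moon completes the synodic month: 29.5 − 8.9 = 20.600 days.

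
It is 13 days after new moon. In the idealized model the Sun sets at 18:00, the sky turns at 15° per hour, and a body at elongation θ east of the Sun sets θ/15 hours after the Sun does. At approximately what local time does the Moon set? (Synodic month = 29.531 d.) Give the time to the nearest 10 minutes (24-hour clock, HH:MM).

The Moon has covered 13/29.531 of its cycle, so θ ≈ 360° × 13/29.531 = 158.5°.
At 15° of sky rotation per hour, 158.5° corresponds to a 10.57 h lag.
18:00 + 10.565 h ≈ 04:34 → 04:30 to the nearest ten minutes.

04:30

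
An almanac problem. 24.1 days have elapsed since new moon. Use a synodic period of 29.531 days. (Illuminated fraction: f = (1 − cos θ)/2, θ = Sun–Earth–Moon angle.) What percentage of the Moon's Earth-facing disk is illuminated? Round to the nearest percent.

Elongation θ = 360° × 24.1/29.531 ≈ 293.8°.
cos 293.8° = 0.403, so f = (1 − 0.403)/2 = 0.298, so 30%.

30%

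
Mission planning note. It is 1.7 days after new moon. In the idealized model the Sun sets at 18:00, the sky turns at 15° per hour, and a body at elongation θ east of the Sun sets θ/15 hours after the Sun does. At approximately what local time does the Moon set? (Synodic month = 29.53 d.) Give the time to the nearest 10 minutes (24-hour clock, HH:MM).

19:20

Elongation θ = 360° × 1.7/29.53 ≈ 20.7°.
The Moon trails the Sun by θ/15 = 20.7/15 ≈ 1.38 hours.
18:00 + 1.382 h ≈ 19:23 → 19:20 to the nearest ten minutes.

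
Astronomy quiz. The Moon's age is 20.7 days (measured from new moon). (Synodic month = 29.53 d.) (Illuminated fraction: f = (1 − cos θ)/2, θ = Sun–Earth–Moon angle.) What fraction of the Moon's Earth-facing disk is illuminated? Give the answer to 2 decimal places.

0.65

Phase angle: θ = 360°·(20.7 d)/(29.53 d) = 252.4°.
With cos θ = (-0.303), the lit fraction is (1 − (-0.303))/2 ≈ 0.652.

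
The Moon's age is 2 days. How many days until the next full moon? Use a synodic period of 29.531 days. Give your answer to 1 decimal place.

12.8 days

Full moon occurs at elongation 180°, i.e. at age 29.531 × 180/360 = 14.765 d.
So 12.765 days remain (14.765 − 2).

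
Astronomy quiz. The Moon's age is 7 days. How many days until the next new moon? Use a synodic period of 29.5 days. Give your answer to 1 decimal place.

One full lunation from the last new moon is 29.5 d; remaining = 29.5 − 7 = 22.500 d.

22.5 days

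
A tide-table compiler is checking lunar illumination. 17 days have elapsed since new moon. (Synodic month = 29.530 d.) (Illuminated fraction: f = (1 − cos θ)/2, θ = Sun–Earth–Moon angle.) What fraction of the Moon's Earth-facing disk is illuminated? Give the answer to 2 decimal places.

Phase angle: θ = 360°·(17 d)/(29.530 d) = 207.2°.
cos 207.2° = (-0.889), so f = (1 − (-0.889))/2 = 0.945.

0.94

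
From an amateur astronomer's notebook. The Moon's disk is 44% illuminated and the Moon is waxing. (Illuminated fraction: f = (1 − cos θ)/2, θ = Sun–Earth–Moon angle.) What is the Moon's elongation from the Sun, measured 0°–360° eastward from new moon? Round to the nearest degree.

cos θ = 1 − 2f = 0.120, giving a principal value of 83.1°.
The Moon is waxing (0°–180°), so θ = 83.1° directly.

83°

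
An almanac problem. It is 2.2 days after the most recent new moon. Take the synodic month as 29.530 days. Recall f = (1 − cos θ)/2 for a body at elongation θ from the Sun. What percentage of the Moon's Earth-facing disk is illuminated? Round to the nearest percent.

5%

The Moon has covered 2.2/29.530 of its cycle, so θ ≈ 360° × 2.2/29.530 = 26.8°.
cos 26.8° = 0.892, so f = (1 − 0.892)/2 = 0.054, so 5%.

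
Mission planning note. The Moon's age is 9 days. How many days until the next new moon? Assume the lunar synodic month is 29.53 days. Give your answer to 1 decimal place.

20.5 days

One full lunation from the last new moon is 29.53 d; remaining = 29.53 − 9 = 20.530 d.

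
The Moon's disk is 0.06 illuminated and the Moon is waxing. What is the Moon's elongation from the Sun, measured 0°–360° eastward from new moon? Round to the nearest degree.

From f = (1 − cos θ)/2: cos θ = 1 − 2×0.06 = 0.880; arccos → 28.4°.
Waxing ⇒ before full, so θ = 28.4°.

28°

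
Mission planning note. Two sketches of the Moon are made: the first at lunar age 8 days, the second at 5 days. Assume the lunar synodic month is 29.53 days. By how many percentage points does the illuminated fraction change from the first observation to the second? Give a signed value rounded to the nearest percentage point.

-31 percentage points

First observation: θ = 360°·8/29.53 = 97.5°, so f = 0.566.
Second observation: θ = 61.0°, f = 0.257.
Δf = 0.257 − 0.566 = -0.308, i.e. -31 pp.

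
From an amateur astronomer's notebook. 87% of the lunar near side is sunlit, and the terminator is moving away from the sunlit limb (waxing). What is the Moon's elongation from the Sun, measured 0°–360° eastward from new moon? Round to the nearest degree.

cos θ = 1 − 2f = -0.740, giving a principal value of 137.7°.
The Moon is waxing (0°–180°), so θ = 137.7° directly.

138°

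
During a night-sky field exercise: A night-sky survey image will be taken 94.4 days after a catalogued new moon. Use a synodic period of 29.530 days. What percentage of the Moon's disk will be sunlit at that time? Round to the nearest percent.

94.4/29.530 = 3.197 lunations, so 3 complete cycles and 5.81 d into the next.
Elongation θ = 360° × 5.81/29.530 ≈ 70.8°.
Illuminated fraction = (1 − cos 70.8°)/2 = (1 − 0.328)/2 ≈ 0.336, so 34%.

34%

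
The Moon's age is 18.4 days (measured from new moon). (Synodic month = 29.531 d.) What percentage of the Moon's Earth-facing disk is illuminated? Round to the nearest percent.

86%

Elongation θ = 360° × 18.4/29.531 ≈ 224.3°.
cos 224.3° = (-0.716), so f = (1 − (-0.716))/2 = 0.858, so 86%.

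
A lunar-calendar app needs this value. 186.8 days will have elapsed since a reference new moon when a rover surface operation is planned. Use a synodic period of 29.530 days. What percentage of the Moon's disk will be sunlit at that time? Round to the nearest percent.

73%

186.8 d spans 6 complete synodic months (6 × 29.530 = 177.18 d) plus 9.62 d.
Phase angle: θ = 360°·(9.62 d)/(29.530 d) = 117.3°.
With cos θ = (-0.458), the lit fraction is (1 − (-0.458))/2 ≈ 0.729, so 73%.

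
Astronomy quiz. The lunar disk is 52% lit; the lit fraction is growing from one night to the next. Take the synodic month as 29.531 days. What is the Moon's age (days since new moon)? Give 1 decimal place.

7.6 days

From f = (1 − cos θ)/2: cos θ = 1 − 2×0.52 = -0.040; arccos → 92.3°.
Waxing ⇒ before full, so θ = 92.3°.
At 360°/29.531 d per day, 92.3° corresponds to 7.57 days.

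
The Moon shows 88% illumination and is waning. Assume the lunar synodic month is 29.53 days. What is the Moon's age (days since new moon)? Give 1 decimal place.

From f = (1 − cos θ)/2: cos θ = 1 − 2×0.88 = -0.760; arccos → 139.5°.
Waning ⇒ past full, so θ = 360° − 139.5° = 220.5°.
Age = 29.53 × 220.5°/360° ≈ 18.09 days.

18.1 days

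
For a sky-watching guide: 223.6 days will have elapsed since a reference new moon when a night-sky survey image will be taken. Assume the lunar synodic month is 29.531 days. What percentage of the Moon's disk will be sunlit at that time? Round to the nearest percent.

223.6/29.531 = 7.572 lunations, so 7 complete cycles and 16.88 d into the next.
The Moon has covered 16.88/29.531 of its cycle, so θ ≈ 360° × 16.88/29.531 = 205.8°.
With cos θ = (-0.900), the lit fraction is (1 − (-0.900))/2 ≈ 0.950, so 95%.

95%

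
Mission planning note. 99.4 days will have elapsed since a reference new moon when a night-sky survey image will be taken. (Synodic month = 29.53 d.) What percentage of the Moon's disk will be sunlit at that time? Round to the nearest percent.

83%

99.4 d spans 3 complete synodic months (3 × 29.53 = 88.59 d) plus 10.81 d.
The Moon has covered 10.81/29.53 of its cycle, so θ ≈ 360° × 10.81/29.53 = 131.8°.
Illuminated fraction = (1 − cos 131.8°)/2 = (1 − (-0.666))/2 ≈ 0.833, so 83%.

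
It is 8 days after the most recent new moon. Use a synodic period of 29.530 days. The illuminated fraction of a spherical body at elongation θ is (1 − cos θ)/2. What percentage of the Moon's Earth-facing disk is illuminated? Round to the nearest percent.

Elongation θ = 360° × 8/29.530 ≈ 97.5°.
cos 97.5° = (-0.131), so f = (1 − (-0.131))/2 = 0.566, so 57%.

57%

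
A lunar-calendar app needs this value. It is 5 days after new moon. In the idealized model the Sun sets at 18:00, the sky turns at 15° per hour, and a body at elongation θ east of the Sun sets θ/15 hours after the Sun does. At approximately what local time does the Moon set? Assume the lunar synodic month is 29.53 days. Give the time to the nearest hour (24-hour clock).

Phase angle: θ = 360°·(5 d)/(29.53 d) = 61.0°.
Delay after the Sun = 61.0° / (15°/h) ≈ 4.06 h.
18:00 + 4.06 h ≈ 22:04 → 22:00 to the nearest hour.

22:00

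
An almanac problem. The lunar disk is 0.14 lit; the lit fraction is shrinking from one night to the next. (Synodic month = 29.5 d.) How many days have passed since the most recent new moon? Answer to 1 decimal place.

25.9 days

Invert f = (1 − cos θ)/2 to get cos θ = 1 − 2(0.14) = 0.720, hence θ₀ = arccos 0.720 = 43.9°.
Since the Moon is past full (waning), take the reflex angle: θ = 360° − 43.9° = 316.1°.
Age = 29.5 × 316.1°/360° ≈ 25.90 days.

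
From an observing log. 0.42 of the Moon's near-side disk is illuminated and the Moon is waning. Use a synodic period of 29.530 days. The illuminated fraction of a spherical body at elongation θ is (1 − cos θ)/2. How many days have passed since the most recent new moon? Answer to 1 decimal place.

From f = (1 − cos θ)/2: cos θ = 1 − 2×0.42 = 0.160; arccos → 80.8°.
Waning ⇒ past full, so θ = 360° − 80.8° = 279.2°.
Age = 29.530 × 279.2°/360° ≈ 22.90 days.

22.9 days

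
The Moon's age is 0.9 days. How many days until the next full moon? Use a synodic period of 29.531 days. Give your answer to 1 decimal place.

Full moon is 0.5 of the way through the cycle: age 0.5 × 29.531 = 14.765 d.
So 13.865 days remain (14.765 − 0.9).

13.9 days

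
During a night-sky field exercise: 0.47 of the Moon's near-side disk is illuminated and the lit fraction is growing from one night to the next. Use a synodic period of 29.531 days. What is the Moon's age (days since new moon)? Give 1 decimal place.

7.1 days

cos θ = 1 − 2f = 0.060, giving a principal value of 86.6°.
The Moon is waxing (0°–180°), so θ = 86.6° directly.
That fraction of the synodic month is 86.6/360 × 29.531 d ≈ 7.10 d.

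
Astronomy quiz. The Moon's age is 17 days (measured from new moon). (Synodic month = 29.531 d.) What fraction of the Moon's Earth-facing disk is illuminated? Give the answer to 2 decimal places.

The Moon has covered 17/29.531 of its cycle, so θ ≈ 360° × 17/29.531 = 207.2°.
With cos θ = (-0.889), the lit fraction is (1 − (-0.889))/2 ≈ 0.945.

0.94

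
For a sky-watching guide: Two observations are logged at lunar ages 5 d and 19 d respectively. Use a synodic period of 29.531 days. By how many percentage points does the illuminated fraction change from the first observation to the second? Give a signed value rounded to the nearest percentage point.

θ₁ = 360° × 5/29.531 = 61.0°, f₁ = (1 − cos θ₁)/2 = 0.257.
θ₂ = 360° × 19/29.531 = 231.6°, f₂ = (1 − cos θ₂)/2 = 0.810.
Change = f₂ − f₁ = +0.553 → +55 percentage points.

+55 pp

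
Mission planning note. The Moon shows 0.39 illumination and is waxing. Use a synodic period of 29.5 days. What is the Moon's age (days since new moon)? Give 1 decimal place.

cos θ = 1 − 2f = 0.220, giving a principal value of 77.3°.
Before full moon the principal value applies: θ = 77.3°.
That fraction of the synodic month is 77.3/360 × 29.5 d ≈ 6.33 d.

6.3 days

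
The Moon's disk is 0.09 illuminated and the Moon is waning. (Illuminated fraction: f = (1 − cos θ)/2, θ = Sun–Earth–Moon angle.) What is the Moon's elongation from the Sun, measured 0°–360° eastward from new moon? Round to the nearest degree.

cos θ = 1 − 2f = 0.820, giving a principal value of 34.9°.
A waning Moon lies in 180°–360°, so θ = 360° − 34.9° = 325.1°.

325°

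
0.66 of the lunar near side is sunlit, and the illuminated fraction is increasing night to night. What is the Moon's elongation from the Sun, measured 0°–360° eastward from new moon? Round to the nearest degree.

From f = (1 − cos θ)/2: cos θ = 1 − 2×0.66 = -0.320; arccos → 108.7°.
Before full moon the principal value applies: θ = 108.7°.

109°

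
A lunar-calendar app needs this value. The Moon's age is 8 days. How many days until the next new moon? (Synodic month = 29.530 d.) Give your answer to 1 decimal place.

21.5 days

The next new moon completes the synodic month: 29.530 − 8 = 21.530 days.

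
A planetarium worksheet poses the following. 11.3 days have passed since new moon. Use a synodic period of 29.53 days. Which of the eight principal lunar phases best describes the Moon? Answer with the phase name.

θ ≈ 360° × 11.3/29.53 = 138°, which falls in the waxing gibbous sector.

waxing gibbous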